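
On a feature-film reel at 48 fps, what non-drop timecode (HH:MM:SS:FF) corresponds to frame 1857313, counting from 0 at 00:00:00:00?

10:44:54:01

1857313 ÷ 48 = 38694 full seconds, remainder 1 frame.
38694 s = 10 h 44 min 54 s.
Timecode: 10:44:54:01.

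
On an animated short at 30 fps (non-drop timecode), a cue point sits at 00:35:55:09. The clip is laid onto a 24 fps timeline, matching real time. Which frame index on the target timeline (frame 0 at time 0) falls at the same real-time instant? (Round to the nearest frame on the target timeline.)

frame 51727

Source frame index: (0×3600 + 35×60 + 55) × 30 + 9 = 64659.
Real time: 64659 / (30) = 21553/10 s.
Target frame: (21553/10) × (24) = 258636/5 ≈ 51727.200 → 51727.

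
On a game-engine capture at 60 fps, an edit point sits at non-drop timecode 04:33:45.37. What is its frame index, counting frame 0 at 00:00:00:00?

Total seconds to the label: (4 × 3600 + 33 × 60 + 45) = 16425.
Frame index = 16425 × 60 + 37 = 985537.

985537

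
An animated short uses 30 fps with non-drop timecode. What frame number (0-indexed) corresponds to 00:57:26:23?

frame 103403

Total seconds to the label: (0 × 3600 + 57 × 60 + 26) = 3446.
Frame index = 3446 × 30 + 23 = 103403.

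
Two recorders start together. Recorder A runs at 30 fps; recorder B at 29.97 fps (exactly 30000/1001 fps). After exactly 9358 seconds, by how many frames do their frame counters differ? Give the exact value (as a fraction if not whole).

280740/1001 frames

A emits 30 × 9358 = 280740 frames; B emits 30000/1001 × 9358 = 280740000/1001.
Difference = 280740/1001 frames (≈ 280.4595); B is behind A.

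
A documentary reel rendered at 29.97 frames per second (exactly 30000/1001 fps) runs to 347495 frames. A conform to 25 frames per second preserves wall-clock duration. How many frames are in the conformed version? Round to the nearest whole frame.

289869 frames

Frames at target rate = 347495 × (25) / (30000/1001) = 69568499/240 ≈ 289868.746.
Nearest whole frame: 289869.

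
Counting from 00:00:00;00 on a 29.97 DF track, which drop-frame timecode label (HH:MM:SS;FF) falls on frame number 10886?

Ten DF minutes hold 17982 frames, so frame 10886 lies in block 0 (frames 0–17981) with 10886 frames into that block.
The block's first minute is 1800 frames and the rest 1798 each; 10886 frames reaches minute 6, so 0 × 18 + 6 × 2 = 12 labels have been skipped so far.
Adding those back, label number 10886 + 12 = 10898 at 30 labels/s is 363 s + 8 f = 0 h 6 min 3 s frame 8, i.e. 00:06:03;08.

00:06:03;08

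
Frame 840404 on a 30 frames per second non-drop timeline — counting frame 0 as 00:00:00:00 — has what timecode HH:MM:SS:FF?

840404 ÷ 30 = 28013 full seconds, remainder 14 frames.
28013 s = 7 h 46 min 53 s.
Timecode: 07:46:53:14.

07:46:53:14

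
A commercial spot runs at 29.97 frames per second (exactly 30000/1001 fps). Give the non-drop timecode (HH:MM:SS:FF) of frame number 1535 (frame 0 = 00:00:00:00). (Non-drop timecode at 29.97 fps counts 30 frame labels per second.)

00:00:51:05

1535 ÷ 30 = 51 full seconds, remainder 5 frames.
51 s = 0 h 0 min 51 s.
Timecode: 00:00:51:05.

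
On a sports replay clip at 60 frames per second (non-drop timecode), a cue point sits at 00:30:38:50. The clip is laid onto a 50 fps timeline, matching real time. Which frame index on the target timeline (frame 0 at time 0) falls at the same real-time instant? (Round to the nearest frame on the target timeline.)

frame 91942

Source frame index: (0×3600 + 30×60 + 38) × 60 + 50 = 110330.
Real time: 110330 / (60) = 11033/6 s.
Target frame: (11033/6) × (50) = 275825/3 ≈ 91941.667 → 91942.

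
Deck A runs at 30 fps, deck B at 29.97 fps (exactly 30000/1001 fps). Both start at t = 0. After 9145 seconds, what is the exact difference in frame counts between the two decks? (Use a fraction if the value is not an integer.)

A emits 30 × 9145 = 274350 frames; B emits 30000/1001 × 9145 = 274350000/1001.
Difference = 274350/1001 frames (≈ 274.0759); B is behind A.

274350/1001 frames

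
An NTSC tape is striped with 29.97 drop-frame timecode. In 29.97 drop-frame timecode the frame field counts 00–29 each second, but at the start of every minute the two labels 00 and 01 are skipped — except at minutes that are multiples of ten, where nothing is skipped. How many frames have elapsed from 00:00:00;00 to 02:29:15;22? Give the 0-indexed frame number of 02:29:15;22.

268402

Complete 10-minute blocks: 14, each 17982 frames → 251748.
Remaining 9 whole minutes in the current block: 1800 + 8 × 1798 = 16184 frames.
Within the current minute: 15 × 30 + 22 − 2 = 470 (labels ;00/;01 skipped at this minute). Total = 251748 + 16184 + 470 = 268402.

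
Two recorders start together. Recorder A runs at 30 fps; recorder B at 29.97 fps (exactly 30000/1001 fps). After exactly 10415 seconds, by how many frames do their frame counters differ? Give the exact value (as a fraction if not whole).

312450/1001 frames

A emits 30 × 10415 = 312450 frames; B emits 30000/1001 × 10415 = 312450000/1001.
Difference = 312450/1001 frames (≈ 312.1379); B is behind A.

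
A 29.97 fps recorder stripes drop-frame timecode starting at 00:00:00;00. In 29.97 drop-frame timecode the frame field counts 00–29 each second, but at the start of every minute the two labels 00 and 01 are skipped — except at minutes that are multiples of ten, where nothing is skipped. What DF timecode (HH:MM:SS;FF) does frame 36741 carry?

00:20:25;27

Each 10-minute DF block holds 10 × 60 × 30 − 9 × 2 = 17982 frames. 36741 ÷ 17982 → 2 full blocks, remainder 777.
Within the partial block the first minute is 1800 frames and each further minute 1798, so 0 further minute boundaries passed. Total skipped labels = 18 × 2 + 2 × 0 = 36.
Non-drop label index = 36741 + 36 = 36777; at 30 labels/s that is 00:20:25:27, i.e. DF 00:20:25;27.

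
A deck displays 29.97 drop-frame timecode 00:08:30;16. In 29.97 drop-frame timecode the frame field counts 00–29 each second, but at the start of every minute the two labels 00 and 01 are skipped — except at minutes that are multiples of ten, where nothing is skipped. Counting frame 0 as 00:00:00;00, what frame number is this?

15300

As if non-drop at 30 labels/s: (0 × 3600 + 8 × 60 + 30) × 30 + 16 = 15316.
Minute boundaries passed: 8; those not divisible by 10: 8 − 0 = 8; dropped labels = 2 × 8 = 16.
Actual frame index = 15316 − 16 = 15300.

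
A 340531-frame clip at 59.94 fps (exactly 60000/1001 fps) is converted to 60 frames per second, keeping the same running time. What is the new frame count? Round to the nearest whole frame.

Frames at target rate = 340531 × (60) / (60000/1001) = 340871531/1000 ≈ 340871.531.
Nearest whole frame: 340872.

340872 frames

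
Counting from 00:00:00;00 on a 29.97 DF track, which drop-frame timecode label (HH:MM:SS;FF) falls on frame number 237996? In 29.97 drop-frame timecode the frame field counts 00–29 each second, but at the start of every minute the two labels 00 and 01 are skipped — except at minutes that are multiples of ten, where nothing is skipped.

02:12:21;04

Each 10-minute DF block holds 10 × 60 × 30 − 9 × 2 = 17982 frames. 237996 ÷ 17982 → 13 full blocks, remainder 4230.
Within the partial block the first minute is 1800 frames and each further minute 1798, so 2 further minute boundaries passed. Total skipped labels = 18 × 13 + 2 × 2 = 238.
Non-drop label index = 237996 + 238 = 238234; at 30 labels/s that is 02:12:21:04, i.e. DF 02:12:21;04.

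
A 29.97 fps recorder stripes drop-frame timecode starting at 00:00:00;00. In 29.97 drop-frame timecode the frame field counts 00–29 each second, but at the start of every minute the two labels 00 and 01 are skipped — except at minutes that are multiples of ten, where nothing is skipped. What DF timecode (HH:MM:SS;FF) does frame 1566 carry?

Each 10-minute DF block holds 10 × 60 × 30 − 9 × 2 = 17982 frames. 1566 ÷ 17982 → 0 full blocks, remainder 1566.
Within the partial block the first minute is 1800 frames and each further minute 1798, so 0 further minute boundaries passed. Total skipped labels = 18 × 0 + 2 × 0 = 0.
Non-drop label index = 1566 + 0 = 1566; at 30 labels/s that is 00:00:52:06, i.e. DF 00:00:52;06.

00:00:52;06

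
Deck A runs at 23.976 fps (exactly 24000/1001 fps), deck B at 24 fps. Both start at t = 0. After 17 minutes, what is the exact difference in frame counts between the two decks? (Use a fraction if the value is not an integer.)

17 min = 1020 s.
A emits 24000/1001 × 1020 = 24480000/1001 frames; B emits 24 × 1020 = 24480.
Difference = 24480/1001 frames (≈ 24.4555); B is ahead of A.

24480/1001 frames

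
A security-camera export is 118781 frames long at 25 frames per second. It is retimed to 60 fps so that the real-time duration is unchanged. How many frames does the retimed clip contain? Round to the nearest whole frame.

Frames at target rate = 118781 × (60) / (25) = 1425372/5 ≈ 285074.400.
Nearest whole frame: 285074.

285074 frames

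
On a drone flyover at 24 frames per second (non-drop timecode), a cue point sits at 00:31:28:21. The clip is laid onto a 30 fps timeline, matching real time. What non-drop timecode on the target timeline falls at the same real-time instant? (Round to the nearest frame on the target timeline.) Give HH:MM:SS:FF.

Source frame index: (0×3600 + 31×60 + 28) × 24 + 21 = 45333.
Real time: 45333 / (24) = 15111/8 s.
Target frame: (15111/8) × (30) = 226665/4 ≈ 56666.250 → 56666.
At 30 labels/s: frame 56666 → 00:31:28:26.

00:31:28:26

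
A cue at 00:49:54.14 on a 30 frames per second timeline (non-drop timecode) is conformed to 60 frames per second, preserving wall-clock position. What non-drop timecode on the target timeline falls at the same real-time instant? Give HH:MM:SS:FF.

00:49:54:28

Source frame index: (0×3600 + 49×60 + 54) × 30 + 14 = 89834.
Real time: 89834 / (30) = 44917/15 s.
Target frame: (44917/15) × (60) = 179668.
At 60 labels/s: frame 179668 → 00:49:54:28.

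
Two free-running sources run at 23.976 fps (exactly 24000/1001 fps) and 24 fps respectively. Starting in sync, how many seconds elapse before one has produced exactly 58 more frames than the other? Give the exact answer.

29029/12 seconds

The gap grows by |24 − 24000/1001| = 24/1001 frames per second.
Time for a 58-frame gap: 58 ÷ (24/1001) = 29029/12 s.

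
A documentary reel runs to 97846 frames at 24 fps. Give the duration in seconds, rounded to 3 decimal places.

Running time = 97846 × 1/24 = 48923/12 s ≈ 4076.917 s.

4076.917 seconds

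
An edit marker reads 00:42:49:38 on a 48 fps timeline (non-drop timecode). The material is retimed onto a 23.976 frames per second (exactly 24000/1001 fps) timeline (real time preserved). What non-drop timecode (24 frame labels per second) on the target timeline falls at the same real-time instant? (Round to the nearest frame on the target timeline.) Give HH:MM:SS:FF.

00:42:47:05

Source frame index: (0×3600 + 42×60 + 49) × 48 + 38 = 123350.
Real time: 123350 / (48) = 61675/24 s.
Target frame: (61675/24) × (24000/1001) = 61675000/1001 ≈ 61613.387 → 61613.
At 24 labels/s: frame 61613 → 00:42:47:05.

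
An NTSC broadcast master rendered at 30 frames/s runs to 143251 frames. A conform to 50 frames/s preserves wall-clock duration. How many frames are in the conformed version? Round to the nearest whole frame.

Frames at target rate = 143251 × (50) / (30) = 716255/3 ≈ 238751.667.
Nearest whole frame: 238752.

238752 frames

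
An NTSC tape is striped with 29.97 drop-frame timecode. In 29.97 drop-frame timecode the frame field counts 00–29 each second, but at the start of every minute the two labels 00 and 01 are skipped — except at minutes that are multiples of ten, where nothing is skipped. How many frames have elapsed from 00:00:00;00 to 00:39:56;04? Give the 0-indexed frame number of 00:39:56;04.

As if non-drop at 30 labels/s: (0 × 3600 + 39 × 60 + 56) × 30 + 4 = 71884.
Minute boundaries passed: 39; those not divisible by 10: 39 − 3 = 36; dropped labels = 2 × 36 = 72.
Actual frame index = 71884 − 72 = 71812.

71812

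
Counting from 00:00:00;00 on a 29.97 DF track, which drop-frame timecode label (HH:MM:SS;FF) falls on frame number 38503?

Each 10-minute DF block holds 10 × 60 × 30 − 9 × 2 = 17982 frames. 38503 ÷ 17982 → 2 full blocks, remainder 2539.
Within the partial block the first minute is 1800 frames and each further minute 1798, so 1 further minute boundary passed. Total skipped labels = 18 × 2 + 2 × 1 = 38.
Non-drop label index = 38503 + 38 = 38541; at 30 labels/s that is 00:21:24:21, i.e. DF 00:21:24;21.

00:21:24;21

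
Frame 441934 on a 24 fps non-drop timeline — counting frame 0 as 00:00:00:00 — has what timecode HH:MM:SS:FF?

05:06:53:22

441934 ÷ 24 = 18413 full seconds, remainder 22 frames.
18413 s = 5 h 6 min 53 s.
Timecode: 05:06:53:22.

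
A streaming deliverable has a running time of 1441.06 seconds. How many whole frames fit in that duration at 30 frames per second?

Frames = 1441.06 × 30 = 216159/5 ≈ 43231.8000.
Complete frames: 43231.

43231 frames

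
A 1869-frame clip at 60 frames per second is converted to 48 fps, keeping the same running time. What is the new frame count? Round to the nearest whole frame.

1495 frames

Frames at target rate = 1869 × (48) / (60) = 7476/5 ≈ 1495.200.
Nearest whole frame: 1495.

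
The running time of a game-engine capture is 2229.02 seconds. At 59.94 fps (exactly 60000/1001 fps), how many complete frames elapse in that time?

Frames = 2229.02 × 60000/1001 = 133741200/1001 ≈ 133607.5924.
Complete frames: 133607.

133607 frames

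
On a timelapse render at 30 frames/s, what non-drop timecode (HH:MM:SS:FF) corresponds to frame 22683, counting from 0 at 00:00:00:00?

00:12:36:03

22683 ÷ 30 = 756 full seconds, remainder 3 frames.
756 s = 0 h 12 min 36 s.
Timecode: 00:12:36:03.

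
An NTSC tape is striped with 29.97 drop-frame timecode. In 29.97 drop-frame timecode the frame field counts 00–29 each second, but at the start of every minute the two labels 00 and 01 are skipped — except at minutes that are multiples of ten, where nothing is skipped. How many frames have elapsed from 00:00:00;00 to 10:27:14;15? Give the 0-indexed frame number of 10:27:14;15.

Complete 10-minute blocks: 62, each 17982 frames → 1114884.
Remaining 7 whole minutes in the current block: 1800 + 6 × 1798 = 12588 frames.
Within the current minute: 14 × 30 + 15 − 2 = 433 (labels ;00/;01 skipped at this minute). Total = 1114884 + 12588 + 433 = 1127905.

1127905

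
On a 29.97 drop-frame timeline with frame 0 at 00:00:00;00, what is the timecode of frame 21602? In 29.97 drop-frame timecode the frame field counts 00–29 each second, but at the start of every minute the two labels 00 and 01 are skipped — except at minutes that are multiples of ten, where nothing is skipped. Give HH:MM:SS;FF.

Ten DF minutes hold 17982 frames, so frame 21602 lies in block 1 (frames 17982–35963) with 3620 frames into that block.
The block's first minute is 1800 frames and the rest 1798 each; 3620 frames reaches minute 2, so 1 × 18 + 2 × 2 = 22 labels have been skipped so far.
Adding those back, label number 21602 + 22 = 21624 at 30 labels/s is 720 s + 24 f = 0 h 12 min 0 s frame 24, i.e. 00:12:00;24.

00:12:00;24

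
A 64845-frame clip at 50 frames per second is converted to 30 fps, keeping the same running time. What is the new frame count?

38907 frames

Target frames = source frames × (target rate / source rate) = 64845 × (30)/(50) = 64845 × 3/5 = 38907.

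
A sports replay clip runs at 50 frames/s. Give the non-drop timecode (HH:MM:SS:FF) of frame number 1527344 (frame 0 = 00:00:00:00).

1527344 ÷ 50 = 30546 full seconds, remainder 44 frames.
30546 s = 8 h 29 min 6 s.
Timecode: 08:29:06:44.

08:29:06:44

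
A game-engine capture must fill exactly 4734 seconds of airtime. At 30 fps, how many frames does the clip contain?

142020 frames

Frames = 4734 × 30 = 142020.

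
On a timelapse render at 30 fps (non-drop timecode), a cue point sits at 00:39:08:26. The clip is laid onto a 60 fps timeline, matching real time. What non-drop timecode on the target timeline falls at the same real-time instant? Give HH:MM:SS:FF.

Source frame index: (0×3600 + 39×60 + 8) × 30 + 26 = 70466.
Real time: 70466 / (30) = 35233/15 s.
Target frame: (35233/15) × (60) = 140932.
At 60 labels/s: frame 140932 → 00:39:08:52.

00:39:08:52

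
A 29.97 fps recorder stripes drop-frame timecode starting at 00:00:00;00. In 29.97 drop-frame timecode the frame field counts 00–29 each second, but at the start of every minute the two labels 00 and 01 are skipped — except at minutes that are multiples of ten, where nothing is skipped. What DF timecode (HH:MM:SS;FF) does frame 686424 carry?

06:21:43;20

Each 10-minute DF block holds 10 × 60 × 30 − 9 × 2 = 17982 frames. 686424 ÷ 17982 → 38 full blocks, remainder 3108.
Within the partial block the first minute is 1800 frames and each further minute 1798, so 1 further minute boundary passed. Total skipped labels = 18 × 38 + 2 × 1 = 686.
Non-drop label index = 686424 + 686 = 687110; at 30 labels/s that is 06:21:43:20, i.e. DF 06:21:43;20.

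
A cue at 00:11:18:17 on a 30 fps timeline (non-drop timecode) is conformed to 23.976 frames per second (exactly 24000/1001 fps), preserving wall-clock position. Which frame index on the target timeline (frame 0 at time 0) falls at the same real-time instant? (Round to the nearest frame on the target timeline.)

frame 16269

Source frame index: (0×3600 + 11×60 + 18) × 30 + 17 = 20357.
Real time: 20357 / (30) = 20357/30 s.
Target frame: (20357/30) × (24000/1001) = 16285600/1001 ≈ 16269.331 → 16269.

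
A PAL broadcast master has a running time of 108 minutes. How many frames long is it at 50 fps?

324000 frames

108 min = 6480 s.
Frames = 6480 × 50 = 324000.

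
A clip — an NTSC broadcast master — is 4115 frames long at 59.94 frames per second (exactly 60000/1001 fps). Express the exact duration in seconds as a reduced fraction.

Running time = 4115 ÷ (60000/1001) = 4115 × 1001/60000 = 823823/12000 s.

823823/12000 seconds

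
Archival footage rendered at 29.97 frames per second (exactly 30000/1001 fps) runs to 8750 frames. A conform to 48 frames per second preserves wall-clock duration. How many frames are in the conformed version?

14014 frames

Target frames = source frames × (target rate / source rate) = 8750 × (48)/(30000/1001) = 8750 × 1001/625 = 14014.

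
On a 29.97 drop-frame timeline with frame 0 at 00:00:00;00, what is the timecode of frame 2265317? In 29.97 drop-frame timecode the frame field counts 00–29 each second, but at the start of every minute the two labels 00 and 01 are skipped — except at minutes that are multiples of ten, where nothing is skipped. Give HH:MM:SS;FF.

Ten DF minutes hold 17982 frames, so frame 2265317 lies in block 125 (frames 2247750–2265731) with 17567 frames into that block.
The block's first minute is 1800 frames and the rest 1798 each; 17567 frames reaches minute 9, so 125 × 18 + 9 × 2 = 2268 labels have been skipped so far.
Adding those back, label number 2265317 + 2268 = 2267585 at 30 labels/s is 75586 s + 5 f = 20 h 59 min 46 s frame 5, i.e. 20:59:46;05.

20:59:46;05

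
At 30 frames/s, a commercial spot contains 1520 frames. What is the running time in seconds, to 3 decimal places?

50.667 seconds

Running time = 1520 × 1/30 = 152/3 s ≈ 50.667 s.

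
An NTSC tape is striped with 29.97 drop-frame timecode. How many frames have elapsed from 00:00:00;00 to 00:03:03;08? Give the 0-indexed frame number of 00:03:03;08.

As if non-drop at 30 labels/s: (0 × 3600 + 3 × 60 + 3) × 30 + 8 = 5498.
Minute boundaries passed: 3; those not divisible by 10: 3 − 0 = 3; dropped labels = 2 × 3 = 6.
Actual frame index = 5498 − 6 = 5492.

5492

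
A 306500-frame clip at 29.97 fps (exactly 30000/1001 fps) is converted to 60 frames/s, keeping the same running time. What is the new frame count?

613613 frames

Target frames = source frames × (target rate / source rate) = 306500 × (60)/(30000/1001) = 306500 × 1001/500 = 613613.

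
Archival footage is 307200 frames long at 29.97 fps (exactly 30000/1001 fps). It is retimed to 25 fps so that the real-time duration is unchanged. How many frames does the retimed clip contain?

256256 frames

Target frames = source frames × (target rate / source rate) = 307200 × (25)/(30000/1001) = 307200 × 1001/1200 = 256256.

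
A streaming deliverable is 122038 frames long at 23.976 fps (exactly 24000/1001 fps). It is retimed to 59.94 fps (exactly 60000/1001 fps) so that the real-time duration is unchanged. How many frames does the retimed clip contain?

Target frames = source frames × (target rate / source rate) = 122038 × (60000/1001)/(24000/1001) = 122038 × 5/2 = 305095.

305095 frames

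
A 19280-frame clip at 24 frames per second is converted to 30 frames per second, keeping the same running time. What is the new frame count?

Target frames = source frames × (target rate / source rate) = 19280 × (30)/(24) = 19280 × 5/4 = 24100.

24100 frames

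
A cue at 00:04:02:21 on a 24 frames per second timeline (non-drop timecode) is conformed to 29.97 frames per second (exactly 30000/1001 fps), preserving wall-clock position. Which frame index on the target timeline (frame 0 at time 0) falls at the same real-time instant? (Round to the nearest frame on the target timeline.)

Source frame index: (0×3600 + 4×60 + 2) × 24 + 21 = 5829.
Real time: 5829 / (24) = 1943/8 s.
Target frame: (1943/8) × (30000/1001) = 7286250/1001 ≈ 7278.971 → 7279.

frame 7279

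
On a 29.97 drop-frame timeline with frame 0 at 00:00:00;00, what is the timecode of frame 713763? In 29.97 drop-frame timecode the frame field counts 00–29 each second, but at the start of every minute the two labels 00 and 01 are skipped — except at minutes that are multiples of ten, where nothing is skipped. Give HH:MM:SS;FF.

Ten DF minutes hold 17982 frames, so frame 713763 lies in block 39 (frames 701298–719279) with 12465 frames into that block.
The block's first minute is 1800 frames and the rest 1798 each; 12465 frames reaches minute 6, so 39 × 18 + 6 × 2 = 714 labels have been skipped so far.
Adding those back, label number 713763 + 714 = 714477 at 30 labels/s is 23815 s + 27 f = 6 h 36 min 55 s frame 27, i.e. 06:36:55;27.

06:36:55;27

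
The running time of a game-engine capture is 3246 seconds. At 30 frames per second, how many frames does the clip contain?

Frames = 3246 × 30 = 97380.

97380 frames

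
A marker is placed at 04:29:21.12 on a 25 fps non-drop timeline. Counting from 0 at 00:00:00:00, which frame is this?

Total seconds to the label: (4 × 3600 + 29 × 60 + 21) = 16161.
Frame index = 16161 × 25 + 12 = 404037.

frame 404037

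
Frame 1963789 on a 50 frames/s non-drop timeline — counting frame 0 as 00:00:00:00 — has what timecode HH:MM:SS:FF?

1963789 ÷ 50 = 39275 full seconds, remainder 39 frames.
39275 s = 10 h 54 min 35 s.
Timecode: 10:54:35:39.

10:54:35:39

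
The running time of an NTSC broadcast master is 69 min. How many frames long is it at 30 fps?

69 min = 4140 s.
Frames = 4140 × 30 = 124200.

124200 frames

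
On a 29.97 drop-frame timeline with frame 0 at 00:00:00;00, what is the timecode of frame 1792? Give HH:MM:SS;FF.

00:00:59;22

Ten DF minutes hold 17982 frames, so frame 1792 lies in block 0 (frames 0–17981) with 1792 frames into that block.
The block's first minute is 1800 frames and the rest 1798 each; 1792 frames reaches minute 0, so 0 × 18 + 0 × 2 = 0 labels have been skipped so far.
Adding those back, label number 1792 + 0 = 1792 at 30 labels/s is 59 s + 22 f = 0 h 0 min 59 s frame 22, i.e. 00:00:59;22.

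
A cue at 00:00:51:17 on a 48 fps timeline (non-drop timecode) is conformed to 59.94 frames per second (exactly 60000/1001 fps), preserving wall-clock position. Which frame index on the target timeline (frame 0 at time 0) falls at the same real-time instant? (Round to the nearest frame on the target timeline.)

Source frame index: (0×3600 + 0×60 + 51) × 48 + 17 = 2465.
Real time: 2465 / (48) = 2465/48 s.
Target frame: (2465/48) × (60000/1001) = 3081250/1001 ≈ 3078.172 → 3078.

frame 3078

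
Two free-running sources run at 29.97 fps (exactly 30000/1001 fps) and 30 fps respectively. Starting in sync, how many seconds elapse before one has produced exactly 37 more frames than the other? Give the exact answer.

37037/30 seconds

The gap grows by |30 − 30000/1001| = 30/1001 frames per second.
Time for a 37-frame gap: 37 ÷ (30/1001) = 37037/30 s.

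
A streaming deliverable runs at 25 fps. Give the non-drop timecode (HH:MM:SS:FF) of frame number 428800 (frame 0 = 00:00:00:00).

428800 ÷ 25 = 17152 full seconds, remainder 0 frames.
17152 s = 4 h 45 min 52 s.
Timecode: 04:45:52:00.

04:45:52:00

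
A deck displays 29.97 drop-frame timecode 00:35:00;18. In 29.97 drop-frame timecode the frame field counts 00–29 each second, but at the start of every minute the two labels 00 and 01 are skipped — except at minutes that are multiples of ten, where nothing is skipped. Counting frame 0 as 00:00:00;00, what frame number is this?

As if non-drop at 30 labels/s: (0 × 3600 + 35 × 60 + 0) × 30 + 18 = 63018.
Minute boundaries passed: 35; those not divisible by 10: 35 − 3 = 32; dropped labels = 2 × 32 = 64.
Actual frame index = 63018 − 64 = 62954.

62954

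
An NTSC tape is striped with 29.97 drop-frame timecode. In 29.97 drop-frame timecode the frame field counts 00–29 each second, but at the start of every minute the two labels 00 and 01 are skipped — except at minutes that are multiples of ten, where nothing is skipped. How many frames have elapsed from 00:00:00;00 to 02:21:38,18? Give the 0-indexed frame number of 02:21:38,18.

Complete 10-minute blocks: 14, each 17982 frames → 251748.
Remaining 1 whole minute in the current block: 1800 + 0 × 1798 = 1800 frames.
Within the current minute: 38 × 30 + 18 − 2 = 1156 (labels ;00/;01 skipped at this minute). Total = 251748 + 1800 + 1156 = 254704.

254704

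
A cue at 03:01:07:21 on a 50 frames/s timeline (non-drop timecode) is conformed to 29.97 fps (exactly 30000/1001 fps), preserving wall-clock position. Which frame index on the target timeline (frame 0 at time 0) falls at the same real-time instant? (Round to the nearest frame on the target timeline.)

frame 325697

Source frame index: (3×3600 + 1×60 + 7) × 50 + 21 = 543371.
Real time: 543371 / (50) = 543371/50 s.
Target frame: (543371/50) × (30000/1001) = 326022600/1001 ≈ 325696.903 → 325697.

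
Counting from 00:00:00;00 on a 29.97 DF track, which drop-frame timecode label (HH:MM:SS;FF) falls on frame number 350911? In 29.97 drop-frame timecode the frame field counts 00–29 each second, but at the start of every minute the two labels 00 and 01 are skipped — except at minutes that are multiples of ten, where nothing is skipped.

Ten DF minutes hold 17982 frames, so frame 350911 lies in block 19 (frames 341658–359639) with 9253 frames into that block.
The block's first minute is 1800 frames and the rest 1798 each; 9253 frames reaches minute 5, so 19 × 18 + 5 × 2 = 352 labels have been skipped so far.
Adding those back, label number 350911 + 352 = 351263 at 30 labels/s is 11708 s + 23 f = 3 h 15 min 8 s frame 23, i.e. 03:15:08;23.

03:15:08;23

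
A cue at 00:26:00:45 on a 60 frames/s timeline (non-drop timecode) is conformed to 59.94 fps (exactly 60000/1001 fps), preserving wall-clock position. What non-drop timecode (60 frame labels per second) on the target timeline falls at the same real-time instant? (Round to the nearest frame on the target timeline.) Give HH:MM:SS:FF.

Source frame index: (0×3600 + 26×60 + 0) × 60 + 45 = 93645.
Real time: 93645 / (60) = 6243/4 s.
Target frame: (6243/4) × (60000/1001) = 93645000/1001 ≈ 93551.449 → 93551.
At 60 labels/s: frame 93551 → 00:25:59:11.

00:25:59:11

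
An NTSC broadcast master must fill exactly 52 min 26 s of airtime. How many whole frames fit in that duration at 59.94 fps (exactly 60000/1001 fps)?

52 min 26 s = 3146 s.
Frames = 3146 × 60000/1001 = 1320000/7 ≈ 188571.4286.
Complete frames: 188571.

188571 frames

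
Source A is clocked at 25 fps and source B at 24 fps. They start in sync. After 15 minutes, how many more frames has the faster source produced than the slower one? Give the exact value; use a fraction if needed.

15 min = 900 s.
A emits 25 × 900 = 22500 frames; B emits 24 × 900 = 21600.
Difference = 900 frames; B is behind A.

900 frames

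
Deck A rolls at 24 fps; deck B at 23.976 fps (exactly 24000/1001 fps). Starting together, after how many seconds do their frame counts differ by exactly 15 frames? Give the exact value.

625.625 seconds

The gap grows by |24000/1001 − 24| = 24/1001 frames per second.
Time for a 15-frame gap: 15 ÷ (24/1001) = 625.625 s.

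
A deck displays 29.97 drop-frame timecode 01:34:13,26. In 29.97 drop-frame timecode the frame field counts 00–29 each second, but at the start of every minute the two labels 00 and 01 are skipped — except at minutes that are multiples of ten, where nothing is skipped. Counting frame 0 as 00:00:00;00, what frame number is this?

Complete 10-minute blocks: 9, each 17982 frames → 161838.
Remaining 4 whole minutes in the current block: 1800 + 3 × 1798 = 7194 frames.
Within the current minute: 13 × 30 + 26 − 2 = 414 (labels ;00/;01 skipped at this minute). Total = 161838 + 7194 + 414 = 169446.

169446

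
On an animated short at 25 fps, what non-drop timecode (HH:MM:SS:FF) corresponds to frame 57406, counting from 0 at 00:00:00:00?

57406 ÷ 25 = 2296 full seconds, remainder 6 frames.
2296 s = 0 h 38 min 16 s.
Timecode: 00:38:16:06.

00:38:16:06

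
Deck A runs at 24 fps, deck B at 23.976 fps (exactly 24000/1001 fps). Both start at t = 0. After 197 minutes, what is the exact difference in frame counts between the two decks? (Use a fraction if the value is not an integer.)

197 min = 11820 s.
A emits 24 × 11820 = 283680 frames; B emits 24000/1001 × 11820 = 283680000/1001.
Difference = 283680/1001 frames (≈ 283.3966); B is behind A.

283680/1001 frames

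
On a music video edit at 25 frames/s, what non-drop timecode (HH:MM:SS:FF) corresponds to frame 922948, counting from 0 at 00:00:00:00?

10:15:17:23

922948 ÷ 25 = 36917 full seconds, remainder 23 frames.
36917 s = 10 h 15 min 17 s.
Timecode: 10:15:17:23.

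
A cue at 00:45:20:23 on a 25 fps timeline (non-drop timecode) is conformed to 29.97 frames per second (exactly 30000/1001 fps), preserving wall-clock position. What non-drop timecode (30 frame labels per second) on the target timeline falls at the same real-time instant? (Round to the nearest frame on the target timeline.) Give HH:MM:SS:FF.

00:45:18:06

Source frame index: (0×3600 + 45×60 + 20) × 25 + 23 = 68023.
Real time: 68023 / (25) = 68023/25 s.
Target frame: (68023/25) × (30000/1001) = 81627600/1001 ≈ 81546.054 → 81546.
At 30 labels/s: frame 81546 → 00:45:18:06.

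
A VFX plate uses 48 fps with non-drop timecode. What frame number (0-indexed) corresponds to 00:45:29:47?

Total seconds to the label: (0 × 3600 + 45 × 60 + 29) = 2729.
Frame index = 2729 × 48 + 47 = 131039.

frame 131039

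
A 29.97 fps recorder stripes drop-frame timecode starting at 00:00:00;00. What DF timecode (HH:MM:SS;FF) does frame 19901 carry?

00:11:04;01

Ten DF minutes hold 17982 frames, so frame 19901 lies in block 1 (frames 17982–35963) with 1919 frames into that block.
The block's first minute is 1800 frames and the rest 1798 each; 1919 frames reaches minute 1, so 1 × 18 + 1 × 2 = 20 labels have been skipped so far.
Adding those back, label number 19901 + 20 = 19921 at 30 labels/s is 664 s + 1 f = 0 h 11 min 4 s frame 1, i.e. 00:11:04;01.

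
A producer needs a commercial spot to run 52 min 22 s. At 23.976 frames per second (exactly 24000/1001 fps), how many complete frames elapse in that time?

52 min 22 s = 3142 s.
Frames = 3142 × 24000/1001 = 75408000/1001 ≈ 75332.6673.
Complete frames: 75332.

75332 frames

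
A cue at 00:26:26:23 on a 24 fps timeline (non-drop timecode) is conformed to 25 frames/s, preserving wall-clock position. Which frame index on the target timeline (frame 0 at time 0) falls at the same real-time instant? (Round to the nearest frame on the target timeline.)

frame 39674

Source frame index: (0×3600 + 26×60 + 26) × 24 + 23 = 38087.
Real time: 38087 / (24) = 38087/24 s.
Target frame: (38087/24) × (25) = 952175/24 ≈ 39673.958 → 39674.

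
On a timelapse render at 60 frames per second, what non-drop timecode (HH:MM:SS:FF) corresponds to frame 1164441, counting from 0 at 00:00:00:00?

1164441 ÷ 60 = 19407 full seconds, remainder 21 frames.
19407 s = 5 h 23 min 27 s.
Timecode: 05:23:27:21.

05:23:27:21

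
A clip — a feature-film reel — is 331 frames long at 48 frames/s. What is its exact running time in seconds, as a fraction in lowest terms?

Running time = 331 ÷ (48) = 331 × 1/48 = 331/48 s.

331/48 seconds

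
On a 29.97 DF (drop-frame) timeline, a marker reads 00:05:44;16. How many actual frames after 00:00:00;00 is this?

Complete 10-minute blocks: 0, each 17982 frames → 0.
Remaining 5 whole minutes in the current block: 1800 + 4 × 1798 = 8992 frames.
Within the current minute: 44 × 30 + 16 − 2 = 1334 (labels ;00/;01 skipped at this minute). Total = 0 + 8992 + 1334 = 10326.

10326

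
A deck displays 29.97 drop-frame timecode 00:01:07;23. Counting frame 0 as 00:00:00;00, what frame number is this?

2031

Complete 10-minute blocks: 0, each 17982 frames → 0.
Remaining 1 whole minute in the current block: 1800 + 0 × 1798 = 1800 frames.
Within the current minute: 7 × 30 + 23 − 2 = 231 (labels ;00/;01 skipped at this minute). Total = 0 + 1800 + 231 = 2031.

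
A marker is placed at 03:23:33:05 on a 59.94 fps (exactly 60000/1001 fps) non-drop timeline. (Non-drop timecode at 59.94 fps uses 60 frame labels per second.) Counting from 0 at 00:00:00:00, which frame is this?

frame 732785

Total seconds to the label: (3 × 3600 + 23 × 60 + 33) = 12213.
Frame index = 12213 × 60 + 5 = 732785.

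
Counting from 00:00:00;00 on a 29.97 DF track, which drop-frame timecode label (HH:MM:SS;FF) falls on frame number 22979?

00:12:46;21

Ten DF minutes hold 17982 frames, so frame 22979 lies in block 1 (frames 17982–35963) with 4997 frames into that block.
The block's first minute is 1800 frames and the rest 1798 each; 4997 frames reaches minute 2, so 1 × 18 + 2 × 2 = 22 labels have been skipped so far.
Adding those back, label number 22979 + 22 = 23001 at 30 labels/s is 766 s + 21 f = 0 h 12 min 46 s frame 21, i.e. 00:12:46;21.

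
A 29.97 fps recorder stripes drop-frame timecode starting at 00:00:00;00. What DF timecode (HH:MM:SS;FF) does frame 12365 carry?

00:06:52;17

Each 10-minute DF block holds 10 × 60 × 30 − 9 × 2 = 17982 frames. 12365 ÷ 17982 → 0 full blocks, remainder 12365.
Within the partial block the first minute is 1800 frames and each further minute 1798, so 6 further minute boundaries passed. Total skipped labels = 18 × 0 + 2 × 6 = 12.
Non-drop label index = 12365 + 12 = 12377; at 30 labels/s that is 00:06:52:17, i.e. DF 00:06:52;17.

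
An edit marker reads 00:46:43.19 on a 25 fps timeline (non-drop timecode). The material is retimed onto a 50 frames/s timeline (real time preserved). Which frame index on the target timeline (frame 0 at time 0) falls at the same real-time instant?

Source frame index: (0×3600 + 46×60 + 43) × 25 + 19 = 70094.
Real time: 70094 / (25) = 70094/25 s.
Target frame: (70094/25) × (50) = 140188.

frame 140188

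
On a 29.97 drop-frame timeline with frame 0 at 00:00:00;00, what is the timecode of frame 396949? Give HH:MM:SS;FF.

Each 10-minute DF block holds 10 × 60 × 30 − 9 × 2 = 17982 frames. 396949 ÷ 17982 → 22 full blocks, remainder 1345.
Within the partial block the first minute is 1800 frames and each further minute 1798, so 0 further minute boundaries passed. Total skipped labels = 18 × 22 + 2 × 0 = 396.
Non-drop label index = 396949 + 396 = 397345; at 30 labels/s that is 03:40:44:25, i.e. DF 03:40:44;25.

03:40:44;25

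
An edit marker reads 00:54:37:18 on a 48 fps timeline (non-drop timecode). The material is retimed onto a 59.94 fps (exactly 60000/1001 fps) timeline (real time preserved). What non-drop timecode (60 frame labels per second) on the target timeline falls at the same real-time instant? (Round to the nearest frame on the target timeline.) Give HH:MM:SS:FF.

Source frame index: (0×3600 + 54×60 + 37) × 48 + 18 = 157314.
Real time: 157314 / (48) = 26219/8 s.
Target frame: (26219/8) × (60000/1001) = 196642500/1001 ≈ 196446.054 → 196446.
At 60 labels/s: frame 196446 → 00:54:34:06.

00:54:34:06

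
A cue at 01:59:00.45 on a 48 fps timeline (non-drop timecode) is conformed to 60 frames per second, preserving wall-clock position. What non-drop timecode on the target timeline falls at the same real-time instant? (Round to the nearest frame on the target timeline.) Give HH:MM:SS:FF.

Source frame index: (1×3600 + 59×60 + 0) × 48 + 45 = 342765.
Real time: 342765 / (48) = 114255/16 s.
Target frame: (114255/16) × (60) = 1713825/4 ≈ 428456.250 → 428456.
At 60 labels/s: frame 428456 → 01:59:00:56.

01:59:00:56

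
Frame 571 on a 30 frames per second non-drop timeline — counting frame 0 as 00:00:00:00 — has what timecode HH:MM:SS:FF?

571 ÷ 30 = 19 full seconds, remainder 1 frame.
19 s = 0 h 0 min 19 s.
Timecode: 00:00:19:01.

00:00:19:01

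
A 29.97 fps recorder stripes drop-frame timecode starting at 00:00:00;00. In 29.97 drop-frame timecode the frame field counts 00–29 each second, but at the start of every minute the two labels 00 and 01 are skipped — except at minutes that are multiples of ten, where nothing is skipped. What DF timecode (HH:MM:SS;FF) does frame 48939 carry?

00:27:12;29

Ten DF minutes hold 17982 frames, so frame 48939 lies in block 2 (frames 35964–53945) with 12975 frames into that block.
The block's first minute is 1800 frames and the rest 1798 each; 12975 frames reaches minute 7, so 2 × 18 + 7 × 2 = 50 labels have been skipped so far.
Adding those back, label number 48939 + 50 = 48989 at 30 labels/s is 1632 s + 29 f = 0 h 27 min 12 s frame 29, i.e. 00:27:12;29.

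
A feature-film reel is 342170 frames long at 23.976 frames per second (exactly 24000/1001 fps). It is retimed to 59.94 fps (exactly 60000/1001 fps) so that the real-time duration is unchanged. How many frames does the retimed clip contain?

Target frames = source frames × (target rate / source rate) = 342170 × (60000/1001)/(24000/1001) = 342170 × 5/2 = 855425.

855425 frames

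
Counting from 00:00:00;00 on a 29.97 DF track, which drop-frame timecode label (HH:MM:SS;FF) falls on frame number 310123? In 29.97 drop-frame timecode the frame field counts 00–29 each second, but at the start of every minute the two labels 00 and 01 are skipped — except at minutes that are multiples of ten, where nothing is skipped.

Each 10-minute DF block holds 10 × 60 × 30 − 9 × 2 = 17982 frames. 310123 ÷ 17982 → 17 full blocks, remainder 4429.
Within the partial block the first minute is 1800 frames and each further minute 1798, so 2 further minute boundaries passed. Total skipped labels = 18 × 17 + 2 × 2 = 310.
Non-drop label index = 310123 + 310 = 310433; at 30 labels/s that is 02:52:27:23, i.e. DF 02:52:27;23.

02:52:27;23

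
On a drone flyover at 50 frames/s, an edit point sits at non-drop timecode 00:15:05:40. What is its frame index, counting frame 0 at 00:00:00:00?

frame 45290

Total seconds to the label: (0 × 3600 + 15 × 60 + 5) = 905.
Frame index = 905 × 50 + 40 = 45290.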